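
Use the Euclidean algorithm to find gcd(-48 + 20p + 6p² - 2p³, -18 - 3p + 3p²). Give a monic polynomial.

1

By polynomial division,
  -2p³ + 6p² + 20p - 48 = (-(2/3)p + 4/3)(3p² - 3p - 18) + (12p - 24)
  3p² - 3p - 18 = ((1/4)p + 1/4)(12p - 24) + (-12)
  12p - 24 = (-p + 2)(-12) + (0)
The last nonzero remainder is the constant -12, so the polynomials are coprime and gcd = 1.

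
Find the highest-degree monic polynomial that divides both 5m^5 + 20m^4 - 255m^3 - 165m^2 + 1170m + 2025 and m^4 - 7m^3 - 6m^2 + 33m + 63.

m^3 - 6m - 9

Apply the Euclidean algorithm:
  5m^5 + 20m^4 - 255m^3 - 165m^2 + 1170m + 2025 = (5m + 55)(m^4 - 7m^3 - 6m^2 + 33m + 63) + (160m^3 - 960m - 1440)
  m^4 - 7m^3 - 6m^2 + 33m + 63 = ((1/160)m - 7/160)(160m^3 - 960m - 1440) + (0)
Last nonzero remainder: 160m^3 - 960m - 1440. Dividing through by 160 gives the monic gcd m^3 - 6m - 9.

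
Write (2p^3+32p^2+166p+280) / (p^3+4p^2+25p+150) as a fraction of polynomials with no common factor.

Euclidean algorithm in ℚ[p]:
  2p^3+32p^2+166p+280 = (2)(p^3+4p^2+25p+150) + (24p^2+116p-20)
  p^3+4p^2+25p+150 = ((1/24)p-5/144)(24p^2+116p-20) + ((1075/36)p+5375/36)
  24p^2+116p-20 = ((864/1075)p-144/1075)((1075/36)p+5375/36) + (0)
Last nonzero remainder: (1075/36)p+5375/36. Dividing through by 1075/36 gives the monic gcd p+5.
Cancel p+5 from numerator and denominator to get the reduced form.

(2p^2+22p+56)/(p^2-p+30)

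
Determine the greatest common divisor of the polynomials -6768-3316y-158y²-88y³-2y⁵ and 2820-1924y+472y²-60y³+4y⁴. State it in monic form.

Repeated division with remainder:
  -2y⁵-88y³-158y²-3316y-6768 = (-(1/2)y-15/2)(4y⁴-60y³+472y²-1924y+2820) + (-302y³+2420y²-16336y+14382)
  4y⁴-60y³+472y²-1924y+2820 = (-(2/151)y+2110/22801)(-302y³+2420y²-16336y+14382) + ((722400/22801)y²-(5056800/22801)y+33952800/22801)
  -302y³+2420y²-16336y+14382 = (-(3442951/361200)y+1162851/120400)((722400/22801)y²-(5056800/22801)y+33952800/22801) + (0)
Last nonzero remainder: (722400/22801)y²-(5056800/22801)y+33952800/22801. Dividing through by 722400/22801 gives the monic gcd y²-7y+47.

47-7y+y²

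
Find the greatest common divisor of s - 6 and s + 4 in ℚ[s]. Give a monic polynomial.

1

Repeated division with remainder:
  s - 6 = (s + 4) + (-10)
  s + 4 = (-(1/10)s - 2/5)(-10) + (0)
The last nonzero remainder is the constant -10, so the polynomials are coprime and gcd = 1.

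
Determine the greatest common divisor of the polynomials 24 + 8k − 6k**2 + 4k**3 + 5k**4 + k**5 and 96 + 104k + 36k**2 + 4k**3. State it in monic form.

6 + 5k + k**2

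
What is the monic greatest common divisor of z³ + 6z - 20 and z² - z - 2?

By polynomial division,
  z³ + 6z - 20 = (z + 1)(z² - z - 2) + (9z - 18)
  z² - z - 2 = ((1/9)z + 1/9)(9z - 18) + (0)
Last nonzero remainder: 9z - 18. Dividing through by 9 gives the monic gcd z - 2.

z - 2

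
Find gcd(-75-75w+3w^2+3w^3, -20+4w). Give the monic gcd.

Repeated division with remainder:
  3w^3+3w^2-75w-75 = ((3/4)w^2+(9/2)w+15/4)(4w-20) + (0)
Last nonzero remainder: 4w-20. Dividing through by 4 gives the monic gcd w-5.

-5+w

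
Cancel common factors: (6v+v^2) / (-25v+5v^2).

(6+v)/(-25+5v)

Repeated division with remainder:
  v^2+6v = (1/5)(5v^2-25v) + (11v)
  5v^2-25v = ((5/11)v-25/11)(11v) + (0)
Last nonzero remainder: 11v. Dividing through by 11 gives the monic gcd v.
Cancel v from numerator and denominator to get the reduced form.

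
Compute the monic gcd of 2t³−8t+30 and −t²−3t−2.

1

By polynomial division,
  2t³−8t+30 = (−2t+6)(−t²−3t−2) + (6t+42)
  −t²−3t−2 = (−(1/6)t+2/3)(6t+42) + (−30)
  6t+42 = (−(1/5)t−7/5)(−30) + (0)
The last nonzero remainder is the constant −30, so the polynomials are coprime and gcd = 1.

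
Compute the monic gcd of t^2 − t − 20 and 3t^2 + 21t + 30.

By polynomial division,
  t^2 − t − 20 = (1/3)(3t^2 + 21t + 30) + (−8t − 30)
  3t^2 + 21t + 30 = (−(3/8)t − 39/32)(−8t − 30) + (−105/16)
  −8t − 30 = ((128/105)t + 32/7)(−105/16) + (0)
The last nonzero remainder is the constant −105/16, so the polynomials are coprime and gcd = 1.

1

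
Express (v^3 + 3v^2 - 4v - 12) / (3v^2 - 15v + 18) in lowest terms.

Repeated division with remainder:
  v^3 + 3v^2 - 4v - 12 = ((1/3)v + 8/3)(3v^2 - 15v + 18) + (30v - 60)
  3v^2 - 15v + 18 = ((1/10)v - 3/10)(30v - 60) + (0)
Last nonzero remainder: 30v - 60. Dividing through by 30 gives the monic gcd v - 2.
Cancel v - 2 from numerator and denominator to get the reduced form.

(v^2 + 5v + 6)/(3v - 9)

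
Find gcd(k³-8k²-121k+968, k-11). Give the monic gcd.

Apply the Euclidean algorithm:
  k³-8k²-121k+968 = (k²+3k-88)(k-11) + (0)
The last nonzero remainder k-11 is already monic.

k-11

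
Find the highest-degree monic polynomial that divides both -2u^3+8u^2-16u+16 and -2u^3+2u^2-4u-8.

Apply the Euclidean algorithm:
  -2u^3+8u^2-16u+16 = (-2u^3+2u^2-4u-8) + (6u^2-12u+24)
  -2u^3+2u^2-4u-8 = (-(1/3)u-1/3)(6u^2-12u+24) + (0)
Last nonzero remainder: 6u^2-12u+24. Dividing through by 6 gives the monic gcd u^2-2u+4.

u^2-2u+4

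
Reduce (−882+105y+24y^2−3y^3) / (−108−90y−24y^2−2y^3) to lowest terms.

Apply the Euclidean algorithm:
  −3y^3+24y^2+105y−882 = (3/2)(−2y^3−24y^2−90y−108) + (60y^2+240y−720)
  −2y^3−24y^2−90y−108 = (−(1/30)y−4/15)(60y^2+240y−720) + (−50y−300)
  60y^2+240y−720 = (−(6/5)y+12/5)(−50y−300) + (0)
Last nonzero remainder: −50y−300. Dividing through by −50 gives the monic gcd y+6.
Cancel y+6 from numerator and denominator to get the reduced form.

(147−42y+3y^2)/(18+12y+2y^2)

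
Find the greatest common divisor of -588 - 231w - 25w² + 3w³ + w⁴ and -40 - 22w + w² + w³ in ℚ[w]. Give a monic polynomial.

Apply the Euclidean algorithm:
  w⁴ + 3w³ - 25w² - 231w - 588 = (w + 2)(w³ + w² - 22w - 40) + (-5w² - 147w - 508)
  w³ + w² - 22w - 40 = (-(1/5)w + 142/25)(-5w² - 147w - 508) + ((17784/25)w + 71136/25)
  -5w² - 147w - 508 = (-(125/17784)w - 3175/17784)((17784/25)w + 71136/25) + (0)
Last nonzero remainder: (17784/25)w + 71136/25. Dividing through by 17784/25 gives the monic gcd w + 4.

4 + w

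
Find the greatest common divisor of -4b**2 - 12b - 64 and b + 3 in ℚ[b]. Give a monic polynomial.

1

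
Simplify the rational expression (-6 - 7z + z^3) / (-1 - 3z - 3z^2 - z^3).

By polynomial division,
  z^3 - 7z - 6 = (-1)(-z^3 - 3z^2 - 3z - 1) + (-3z^2 - 10z - 7)
  -z^3 - 3z^2 - 3z - 1 = ((1/3)z - 1/9)(-3z^2 - 10z - 7) + (-(16/9)z - 16/9)
  -3z^2 - 10z - 7 = ((27/16)z + 63/16)(-(16/9)z - 16/9) + (0)
Last nonzero remainder: -(16/9)z - 16/9. Dividing through by -16/9 gives the monic gcd z + 1.
Cancel z + 1 from numerator and denominator to get the reduced form.

(6 + z - z^2)/(1 + 2z + z^2)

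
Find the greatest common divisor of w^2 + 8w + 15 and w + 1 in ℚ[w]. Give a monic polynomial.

By polynomial division,
  w^2 + 8w + 15 = (w + 7)(w + 1) + (8)
  w + 1 = ((1/8)w + 1/8)(8) + (0)
The last nonzero remainder is the constant 8, so the polynomials are coprime and gcd = 1.

1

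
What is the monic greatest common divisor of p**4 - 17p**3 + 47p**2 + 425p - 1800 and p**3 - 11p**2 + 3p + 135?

p**2 - 14p + 45

Apply the Euclidean algorithm:
  p**4 - 17p**3 + 47p**2 + 425p - 1800 = (p - 6)(p**3 - 11p**2 + 3p + 135) + (-22p**2 + 308p - 990)
  p**3 - 11p**2 + 3p + 135 = (-(1/22)p - 3/22)(-22p**2 + 308p - 990) + (0)
Last nonzero remainder: -22p**2 + 308p - 990. Dividing through by -22 gives the monic gcd p**2 - 14p + 45.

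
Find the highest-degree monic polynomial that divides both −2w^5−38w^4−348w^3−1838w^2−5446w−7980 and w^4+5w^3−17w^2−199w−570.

Apply the Euclidean algorithm:
  −2w^5−38w^4−348w^3−1838w^2−5446w−7980 = (−2w−28)(w^4+5w^3−17w^2−199w−570) + (−242w^3−2712w^2−12158w−23940)
  w^4+5w^3−17w^2−199w−570 = (−(1/242)w+751/29282)(−242w^3−2712w^2−12158w−23940) + ((33900/14641)w^2+(203400/14641)w+644100/14641)
  −242w^3−2712w^2−12158w−23940 = (−(1771561/16950)w−307461/565)((33900/14641)w^2+(203400/14641)w+644100/14641) + (0)
Last nonzero remainder: (33900/14641)w^2+(203400/14641)w+644100/14641. Dividing through by 33900/14641 gives the monic gcd w^2+6w+19.

w^2+6w+19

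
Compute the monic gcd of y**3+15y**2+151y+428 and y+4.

y+4

Repeated division with remainder:
  y**3+15y**2+151y+428 = (y**2+11y+107)(y+4) + (0)
The last nonzero remainder y+4 is already monic.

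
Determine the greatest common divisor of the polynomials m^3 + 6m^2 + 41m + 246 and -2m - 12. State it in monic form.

By polynomial division,
  m^3 + 6m^2 + 41m + 246 = (-(1/2)m^2 - 41/2)(-2m - 12) + (0)
Last nonzero remainder: -2m - 12. Dividing through by -2 gives the monic gcd m + 6.

m + 6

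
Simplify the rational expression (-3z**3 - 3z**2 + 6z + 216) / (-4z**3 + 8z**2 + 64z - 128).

(3z**2 + 15z + 54)/(4z**2 + 8z - 32)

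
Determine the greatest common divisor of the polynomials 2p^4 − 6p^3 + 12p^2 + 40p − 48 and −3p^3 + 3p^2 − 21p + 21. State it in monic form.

p − 1

By polynomial division,
  2p^4 − 6p^3 + 12p^2 + 40p − 48 = (−(2/3)p + 4/3)(−3p^3 + 3p^2 − 21p + 21) + (−6p^2 + 82p − 76)
  −3p^3 + 3p^2 − 21p + 21 = ((1/2)p + 19/3)(−6p^2 + 82p − 76) + (−(1507/3)p + 1507/3)
  −6p^2 + 82p − 76 = ((18/1507)p − 228/1507)(−(1507/3)p + 1507/3) + (0)
Last nonzero remainder: −(1507/3)p + 1507/3. Dividing through by −1507/3 gives the monic gcd p − 1.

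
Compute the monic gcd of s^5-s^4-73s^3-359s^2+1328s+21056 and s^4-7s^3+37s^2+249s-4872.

s^2-s-56

Euclidean algorithm in ℚ[s]:
  s^5-s^4-73s^3-359s^2+1328s+21056 = (s+6)(s^4-7s^3+37s^2+249s-4872) + (-68s^3-830s^2+4706s+50288)
  s^4-7s^3+37s^2+249s-4872 = (-(1/68)s+653/2312)(-68s^3-830s^2+4706s+50288) + ((393769/1156)s^2-(393769/1156)s-5512766/289)
  -68s^3-830s^2+4706s+50288 = (-(78608/393769)s-1038088/393769)((393769/1156)s^2-(393769/1156)s-5512766/289) + (0)
Last nonzero remainder: (393769/1156)s^2-(393769/1156)s-5512766/289. Dividing through by 393769/1156 gives the monic gcd s^2-s-56.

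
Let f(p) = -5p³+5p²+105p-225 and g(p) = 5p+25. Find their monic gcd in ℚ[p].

Euclidean algorithm in ℚ[p]:
  -5p³+5p²+105p-225 = (-p²+6p-9)(5p+25) + (0)
Last nonzero remainder: 5p+25. Dividing through by 5 gives the monic gcd p+5.

p+5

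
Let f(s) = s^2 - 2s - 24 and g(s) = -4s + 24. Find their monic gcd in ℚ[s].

s - 6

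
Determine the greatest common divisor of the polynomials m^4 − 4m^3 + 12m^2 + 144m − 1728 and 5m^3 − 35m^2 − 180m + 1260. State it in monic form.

Euclidean algorithm in ℚ[m]:
  m^4 − 4m^3 + 12m^2 + 144m − 1728 = ((1/5)m + 3/5)(5m^3 − 35m^2 − 180m + 1260) + (69m^2 − 2484)
  5m^3 − 35m^2 − 180m + 1260 = ((5/69)m − 35/69)(69m^2 − 2484) + (0)
Last nonzero remainder: 69m^2 − 2484. Dividing through by 69 gives the monic gcd m^2 − 36.

m^2 − 36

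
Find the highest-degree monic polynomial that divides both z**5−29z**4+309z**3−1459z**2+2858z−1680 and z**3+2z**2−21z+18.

Repeated division with remainder:
  z**5−29z**4+309z**3−1459z**2+2858z−1680 = (z**2−31z+392)(z**3+2z**2−21z+18) + (−2912z**2+11648z−8736)
  z**3+2z**2−21z+18 = (−(1/2912)z−3/1456)(−2912z**2+11648z−8736) + (0)
Last nonzero remainder: −2912z**2+11648z−8736. Dividing through by −2912 gives the monic gcd z**2−4z+3.

z**2−4z+3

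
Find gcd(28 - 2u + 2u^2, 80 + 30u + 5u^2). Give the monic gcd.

Euclidean algorithm in ℚ[u]:
  2u^2 - 2u + 28 = (2/5)(5u^2 + 30u + 80) + (-14u - 4)
  5u^2 + 30u + 80 = (-(5/14)u - 100/49)(-14u - 4) + (3520/49)
  -14u - 4 = (-(343/1760)u - 49/880)(3520/49) + (0)
The last nonzero remainder is the constant 3520/49, so the polynomials are coprime and gcd = 1.

1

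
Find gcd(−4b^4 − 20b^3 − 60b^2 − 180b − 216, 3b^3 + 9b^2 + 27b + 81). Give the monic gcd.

Euclidean algorithm in ℚ[b]:
  −4b^4 − 20b^3 − 60b^2 − 180b − 216 = (−(4/3)b − 8/3)(3b^3 + 9b^2 + 27b + 81) + (0)
Last nonzero remainder: 3b^3 + 9b^2 + 27b + 81. Dividing through by 3 gives the monic gcd b^3 + 3b^2 + 9b + 27.

b^3 + 3b^2 + 9b + 27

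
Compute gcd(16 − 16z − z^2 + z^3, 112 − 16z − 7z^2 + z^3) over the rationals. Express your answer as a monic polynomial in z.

By polynomial division,
  z^3 − z^2 − 16z + 16 = (z^3 − 7z^2 − 16z + 112) + (6z^2 − 96)
  z^3 − 7z^2 − 16z + 112 = ((1/6)z − 7/6)(6z^2 − 96) + (0)
Last nonzero remainder: 6z^2 − 96. Dividing through by 6 gives the monic gcd z^2 − 16.

−16 + z^2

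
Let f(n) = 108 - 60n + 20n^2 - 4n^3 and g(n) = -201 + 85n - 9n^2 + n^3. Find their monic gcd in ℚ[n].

Repeated division with remainder:
  -4n^3 + 20n^2 - 60n + 108 = (-4)(n^3 - 9n^2 + 85n - 201) + (-16n^2 + 280n - 696)
  n^3 - 9n^2 + 85n - 201 = (-(1/16)n - 17/32)(-16n^2 + 280n - 696) + ((761/4)n - 2283/4)
  -16n^2 + 280n - 696 = (-(64/761)n + 928/761)((761/4)n - 2283/4) + (0)
Last nonzero remainder: (761/4)n - 2283/4. Dividing through by 761/4 gives the monic gcd n - 3.

-3 + n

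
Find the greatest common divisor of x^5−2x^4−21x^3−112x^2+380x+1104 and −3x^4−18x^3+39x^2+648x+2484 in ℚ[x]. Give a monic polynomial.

x^3−13x−138

Euclidean algorithm in ℚ[x]:
  x^5−2x^4−21x^3−112x^2+380x+1104 = (−(1/3)x+8/3)(−3x^4−18x^3+39x^2+648x+2484) + (40x^3−520x−5520)
  −3x^4−18x^3+39x^2+648x+2484 = (−(3/40)x−9/20)(40x^3−520x−5520) + (0)
Last nonzero remainder: 40x^3−520x−5520. Dividing through by 40 gives the monic gcd x^3−13x−138.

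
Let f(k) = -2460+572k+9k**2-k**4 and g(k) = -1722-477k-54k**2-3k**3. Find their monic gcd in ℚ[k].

82+11k+k**2

Euclidean algorithm in ℚ[k]:
  -k**4+9k**2+572k-2460 = ((1/3)k-6)(-3k**3-54k**2-477k-1722) + (-156k**2-1716k-12792)
  -3k**3-54k**2-477k-1722 = ((1/52)k+7/52)(-156k**2-1716k-12792) + (0)
Last nonzero remainder: -156k**2-1716k-12792. Dividing through by -156 gives the monic gcd k**2+11k+82.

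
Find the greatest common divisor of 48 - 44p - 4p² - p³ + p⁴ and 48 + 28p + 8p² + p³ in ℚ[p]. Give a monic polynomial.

12 + 4p + p²

By polynomial division,
  p⁴ - p³ - 4p² - 44p + 48 = (p - 9)(p³ + 8p² + 28p + 48) + (40p² + 160p + 480)
  p³ + 8p² + 28p + 48 = ((1/40)p + 1/10)(40p² + 160p + 480) + (0)
Last nonzero remainder: 40p² + 160p + 480. Dividing through by 40 gives the monic gcd p² + 4p + 12.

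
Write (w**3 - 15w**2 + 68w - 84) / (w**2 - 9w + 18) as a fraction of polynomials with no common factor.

(w**2 - 9w + 14)/(w - 3)

Apply the Euclidean algorithm:
  w**3 - 15w**2 + 68w - 84 = (w - 6)(w**2 - 9w + 18) + (-4w + 24)
  w**2 - 9w + 18 = (-(1/4)w + 3/4)(-4w + 24) + (0)
Last nonzero remainder: -4w + 24. Dividing through by -4 gives the monic gcd w - 6.
Cancel w - 6 from numerator and denominator to get the reduced form.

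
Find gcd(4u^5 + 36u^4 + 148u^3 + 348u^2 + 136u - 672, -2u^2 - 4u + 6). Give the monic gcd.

u^2 + 2u - 3

Repeated division with remainder:
  4u^5 + 36u^4 + 148u^3 + 348u^2 + 136u - 672 = (-2u^3 - 14u^2 - 52u - 112)(-2u^2 - 4u + 6) + (0)
Last nonzero remainder: -2u^2 - 4u + 6. Dividing through by -2 gives the monic gcd u^2 + 2u - 3.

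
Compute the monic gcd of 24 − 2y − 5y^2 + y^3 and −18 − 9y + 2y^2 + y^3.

−6 − y + y^2

Euclidean algorithm in ℚ[y]:
  y^3 − 5y^2 − 2y + 24 = (y^3 + 2y^2 − 9y − 18) + (−7y^2 + 7y + 42)
  y^3 + 2y^2 − 9y − 18 = (−(1/7)y − 3/7)(−7y^2 + 7y + 42) + (0)
Last nonzero remainder: −7y^2 + 7y + 42. Dividing through by −7 gives the monic gcd y^2 − y − 6.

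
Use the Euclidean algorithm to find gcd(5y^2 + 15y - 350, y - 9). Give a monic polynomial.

1

Apply the Euclidean algorithm:
  5y^2 + 15y - 350 = (5y + 60)(y - 9) + (190)
  y - 9 = ((1/190)y - 9/190)(190) + (0)
The last nonzero remainder is the constant 190, so the polynomials are coprime and gcd = 1.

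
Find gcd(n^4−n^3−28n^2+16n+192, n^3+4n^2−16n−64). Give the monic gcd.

Repeated division with remainder:
  n^4−n^3−28n^2+16n+192 = (n−5)(n^3+4n^2−16n−64) + (8n^2−128)
  n^3+4n^2−16n−64 = ((1/8)n+1/2)(8n^2−128) + (0)
Last nonzero remainder: 8n^2−128. Dividing through by 8 gives the monic gcd n^2−16.

n^2−16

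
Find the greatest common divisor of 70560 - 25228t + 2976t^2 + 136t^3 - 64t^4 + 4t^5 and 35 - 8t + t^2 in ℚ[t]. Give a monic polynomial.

Apply the Euclidean algorithm:
  4t^5 - 64t^4 + 136t^3 + 2976t^2 - 25228t + 70560 = (4t^3 - 32t^2 - 260t + 2016)(t^2 - 8t + 35) + (0)
The last nonzero remainder t^2 - 8t + 35 is already monic.

35 - 8t + t^2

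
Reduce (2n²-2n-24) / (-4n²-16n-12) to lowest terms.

(-n+4)/(2n+2)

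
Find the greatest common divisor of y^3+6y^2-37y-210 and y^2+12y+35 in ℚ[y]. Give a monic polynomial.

y^2+12y+35

Euclidean algorithm in ℚ[y]:
  y^3+6y^2-37y-210 = (y-6)(y^2+12y+35) + (0)
The last nonzero remainder y^2+12y+35 is already monic.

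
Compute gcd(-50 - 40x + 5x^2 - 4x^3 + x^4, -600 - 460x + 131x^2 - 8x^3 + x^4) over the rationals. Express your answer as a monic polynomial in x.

Apply the Euclidean algorithm:
  x^4 - 4x^3 + 5x^2 - 40x - 50 = (x^4 - 8x^3 + 131x^2 - 460x - 600) + (4x^3 - 126x^2 + 420x + 550)
  x^4 - 8x^3 + 131x^2 - 460x - 600 = ((1/4)x + 47/8)(4x^3 - 126x^2 + 420x + 550) + ((3065/4)x^2 - 3065x - 15325/4)
  4x^3 - 126x^2 + 420x + 550 = ((16/3065)x - 88/613)((3065/4)x^2 - 3065x - 15325/4) + (0)
Last nonzero remainder: (3065/4)x^2 - 3065x - 15325/4. Dividing through by 3065/4 gives the monic gcd x^2 - 4x - 5.

-5 - 4x + x^2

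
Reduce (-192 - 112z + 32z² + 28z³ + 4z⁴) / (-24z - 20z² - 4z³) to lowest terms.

Euclidean algorithm in ℚ[z]:
  4z⁴ + 28z³ + 32z² - 112z - 192 = (-z - 2)(-4z³ - 20z² - 24z) + (-32z² - 160z - 192)
  -4z³ - 20z² - 24z = ((1/8)z)(-32z² - 160z - 192) + (0)
Last nonzero remainder: -32z² - 160z - 192. Dividing through by -32 gives the monic gcd z² + 5z + 6.
Cancel z² + 5z + 6 from numerator and denominator to get the reduced form.

(8 - 2z - z²)/(z)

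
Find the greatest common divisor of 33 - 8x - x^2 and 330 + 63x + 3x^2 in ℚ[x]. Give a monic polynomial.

11 + x

Euclidean algorithm in ℚ[x]:
  -x^2 - 8x + 33 = (-1/3)(3x^2 + 63x + 330) + (13x + 143)
  3x^2 + 63x + 330 = ((3/13)x + 30/13)(13x + 143) + (0)
Last nonzero remainder: 13x + 143. Dividing through by 13 gives the monic gcd x + 11.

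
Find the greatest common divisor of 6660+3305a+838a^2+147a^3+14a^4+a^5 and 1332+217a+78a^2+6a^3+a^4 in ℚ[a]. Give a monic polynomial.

37+5a+a^2

By polynomial division,
  a^5+14a^4+147a^3+838a^2+3305a+6660 = (a+8)(a^4+6a^3+78a^2+217a+1332) + (21a^3-3a^2+237a-3996)
  a^4+6a^3+78a^2+217a+1332 = ((1/21)a+43/147)(21a^3-3a^2+237a-3996) + ((3312/49)a^2+(16560/49)a+122544/49)
  21a^3-3a^2+237a-3996 = ((343/1104)a-147/92)((3312/49)a^2+(16560/49)a+122544/49) + (0)
Last nonzero remainder: (3312/49)a^2+(16560/49)a+122544/49. Dividing through by 3312/49 gives the monic gcd a^2+5a+37.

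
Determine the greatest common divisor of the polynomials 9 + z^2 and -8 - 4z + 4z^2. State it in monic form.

Repeated division with remainder:
  z^2 + 9 = (1/4)(4z^2 - 4z - 8) + (z + 11)
  4z^2 - 4z - 8 = (4z - 48)(z + 11) + (520)
  z + 11 = ((1/520)z + 11/520)(520) + (0)
The last nonzero remainder is the constant 520, so the polynomials are coprime and gcd = 1.

1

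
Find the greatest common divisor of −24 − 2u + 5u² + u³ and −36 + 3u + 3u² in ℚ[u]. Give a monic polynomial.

4 + u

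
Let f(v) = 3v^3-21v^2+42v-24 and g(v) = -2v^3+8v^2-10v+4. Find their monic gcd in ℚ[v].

Euclidean algorithm in ℚ[v]:
  3v^3-21v^2+42v-24 = (-3/2)(-2v^3+8v^2-10v+4) + (-9v^2+27v-18)
  -2v^3+8v^2-10v+4 = ((2/9)v-2/9)(-9v^2+27v-18) + (0)
Last nonzero remainder: -9v^2+27v-18. Dividing through by -9 gives the monic gcd v^2-3v+2.

v^2-3v+2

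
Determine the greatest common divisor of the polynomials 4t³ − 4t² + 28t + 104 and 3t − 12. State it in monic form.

1

Apply the Euclidean algorithm:
  4t³ − 4t² + 28t + 104 = ((4/3)t² + 4t + 76/3)(3t − 12) + (408)
  3t − 12 = ((1/136)t − 1/34)(408) + (0)
The last nonzero remainder is the constant 408, so the polynomials are coprime and gcd = 1.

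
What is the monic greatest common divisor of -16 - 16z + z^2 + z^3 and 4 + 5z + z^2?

By polynomial division,
  z^3 + z^2 - 16z - 16 = (z - 4)(z^2 + 5z + 4) + (0)
The last nonzero remainder z^2 + 5z + 4 is already monic.

4 + 5z + z^2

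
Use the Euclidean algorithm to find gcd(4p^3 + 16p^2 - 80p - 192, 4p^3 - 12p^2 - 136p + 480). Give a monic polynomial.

p^2 + 2p - 24

Euclidean algorithm in ℚ[p]:
  4p^3 + 16p^2 - 80p - 192 = (4p^3 - 12p^2 - 136p + 480) + (28p^2 + 56p - 672)
  4p^3 - 12p^2 - 136p + 480 = ((1/7)p - 5/7)(28p^2 + 56p - 672) + (0)
Last nonzero remainder: 28p^2 + 56p - 672. Dividing through by 28 gives the monic gcd p^2 + 2p - 24.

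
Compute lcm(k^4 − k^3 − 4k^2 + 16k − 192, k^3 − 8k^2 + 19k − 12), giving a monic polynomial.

k^6 − 5k^5 + 3k^4 + 29k^3 − 268k^2 + 816k − 576

By polynomial division,
  k^4 − k^3 − 4k^2 + 16k − 192 = (k + 7)(k^3 − 8k^2 + 19k − 12) + (33k^2 − 105k − 108)
  k^3 − 8k^2 + 19k − 12 = ((1/33)k − 53/363)(33k^2 − 105k − 108) + ((840/121)k − 3360/121)
  33k^2 − 105k − 108 = ((1331/280)k + 1089/280)((840/121)k − 3360/121) + (0)
Last nonzero remainder: (840/121)k − 3360/121. Dividing through by 840/121 gives the monic gcd k − 4.
Then lcm(f, g) = f·g / gcd(f, g); expanding and making the result monic gives the answer.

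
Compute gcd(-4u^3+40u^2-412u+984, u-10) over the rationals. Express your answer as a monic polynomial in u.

Euclidean algorithm in ℚ[u]:
  -4u^3+40u^2-412u+984 = (-4u^2-412)(u-10) + (-3136)
  u-10 = (-(1/3136)u+5/1568)(-3136) + (0)
The last nonzero remainder is the constant -3136, so the polynomials are coprime and gcd = 1.

1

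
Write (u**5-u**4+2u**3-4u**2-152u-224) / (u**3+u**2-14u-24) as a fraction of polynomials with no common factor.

(u**3+u**2+12u+28)/(u+3)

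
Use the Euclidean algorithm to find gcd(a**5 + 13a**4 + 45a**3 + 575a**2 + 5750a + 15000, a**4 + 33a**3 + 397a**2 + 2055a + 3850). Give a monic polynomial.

a**2 + 15a + 50

Euclidean algorithm in ℚ[a]:
  a**5 + 13a**4 + 45a**3 + 575a**2 + 5750a + 15000 = (a - 20)(a**4 + 33a**3 + 397a**2 + 2055a + 3850) + (308a**3 + 6460a**2 + 43000a + 92000)
  a**4 + 33a**3 + 397a**2 + 2055a + 3850 = ((1/308)a + 463/11858)(308a**3 + 6460a**2 + 43000a + 92000) + ((30573/5929)a**2 + (458595/5929)a + 1528650/5929)
  308a**3 + 6460a**2 + 43000a + 92000 = ((1826132/30573)a + 10909360/30573)((30573/5929)a**2 + (458595/5929)a + 1528650/5929) + (0)
Last nonzero remainder: (30573/5929)a**2 + (458595/5929)a + 1528650/5929. Dividing through by 30573/5929 gives the monic gcd a**2 + 15a + 50.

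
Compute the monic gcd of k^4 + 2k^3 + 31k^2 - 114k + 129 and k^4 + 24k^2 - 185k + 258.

Repeated division with remainder:
  k^4 + 2k^3 + 31k^2 - 114k + 129 = (k^4 + 24k^2 - 185k + 258) + (2k^3 + 7k^2 + 71k - 129)
  k^4 + 24k^2 - 185k + 258 = ((1/2)k - 7/4)(2k^3 + 7k^2 + 71k - 129) + ((3/4)k^2 + (15/4)k + 129/4)
  2k^3 + 7k^2 + 71k - 129 = ((8/3)k - 4)((3/4)k^2 + (15/4)k + 129/4) + (0)
Last nonzero remainder: (3/4)k^2 + (15/4)k + 129/4. Dividing through by 3/4 gives the monic gcd k^2 + 5k + 43.

k^2 + 5k + 43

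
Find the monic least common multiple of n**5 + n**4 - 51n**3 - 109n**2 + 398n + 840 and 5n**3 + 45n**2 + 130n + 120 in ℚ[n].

By polynomial division,
  n**5 + n**4 - 51n**3 - 109n**2 + 398n + 840 = ((1/5)n**2 - (8/5)n - 1)(5n**3 + 45n**2 + 130n + 120) + (120n**2 + 720n + 960)
  5n**3 + 45n**2 + 130n + 120 = ((1/24)n + 1/8)(120n**2 + 720n + 960) + (0)
Last nonzero remainder: 120n**2 + 720n + 960. Dividing through by 120 gives the monic gcd n**2 + 6n + 8.
Then lcm(f, g) = f·g / gcd(f, g); expanding and making the result monic gives the answer.

n**6 + 4n**5 - 48n**4 - 262n**3 + 71n**2 + 2034n + 2520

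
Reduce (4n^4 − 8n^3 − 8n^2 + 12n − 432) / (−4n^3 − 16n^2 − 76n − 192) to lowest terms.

Apply the Euclidean algorithm:
  4n^4 − 8n^3 − 8n^2 + 12n − 432 = (−n + 6)(−4n^3 − 16n^2 − 76n − 192) + (12n^2 + 276n + 720)
  −4n^3 − 16n^2 − 76n − 192 = (−(1/3)n + 19/3)(12n^2 + 276n + 720) + (−1584n − 4752)
  12n^2 + 276n + 720 = (−(1/132)n − 5/33)(−1584n − 4752) + (0)
Last nonzero remainder: −1584n − 4752. Dividing through by −1584 gives the monic gcd n + 3.
Cancel n + 3 from numerator and denominator to get the reduced form.

(−n^3 + 5n^2 − 13n + 36)/(n^2 + n + 16)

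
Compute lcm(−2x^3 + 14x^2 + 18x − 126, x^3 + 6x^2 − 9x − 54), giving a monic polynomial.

Repeated division with remainder:
  −2x^3 + 14x^2 + 18x − 126 = (−2)(x^3 + 6x^2 − 9x − 54) + (26x^2 − 234)
  x^3 + 6x^2 − 9x − 54 = ((1/26)x + 3/13)(26x^2 − 234) + (0)
Last nonzero remainder: 26x^2 − 234. Dividing through by 26 gives the monic gcd x^2 − 9.
Then lcm(f, g) = f·g / gcd(f, g); expanding and making the result monic gives the answer.

x^4 − x^3 − 51x^2 + 9x + 378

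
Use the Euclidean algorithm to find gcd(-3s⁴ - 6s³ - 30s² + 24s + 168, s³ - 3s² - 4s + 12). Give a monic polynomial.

Repeated division with remainder:
  -3s⁴ - 6s³ - 30s² + 24s + 168 = (-3s - 15)(s³ - 3s² - 4s + 12) + (-87s² + 348)
  s³ - 3s² - 4s + 12 = (-(1/87)s + 1/29)(-87s² + 348) + (0)
Last nonzero remainder: -87s² + 348. Dividing through by -87 gives the monic gcd s² - 4.

s² - 4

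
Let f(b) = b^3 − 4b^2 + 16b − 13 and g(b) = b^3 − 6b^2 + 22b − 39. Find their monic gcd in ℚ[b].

Apply the Euclidean algorithm:
  b^3 − 4b^2 + 16b − 13 = (b^3 − 6b^2 + 22b − 39) + (2b^2 − 6b + 26)
  b^3 − 6b^2 + 22b − 39 = ((1/2)b − 3/2)(2b^2 − 6b + 26) + (0)
Last nonzero remainder: 2b^2 − 6b + 26. Dividing through by 2 gives the monic gcd b^2 − 3b + 13.

b^2 − 3b + 13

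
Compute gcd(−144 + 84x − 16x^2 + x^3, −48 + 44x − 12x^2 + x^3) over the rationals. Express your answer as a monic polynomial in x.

24 − 10x + x^2

Apply the Euclidean algorithm:
  x^3 − 16x^2 + 84x − 144 = (x^3 − 12x^2 + 44x − 48) + (−4x^2 + 40x − 96)
  x^3 − 12x^2 + 44x − 48 = (−(1/4)x + 1/2)(−4x^2 + 40x − 96) + (0)
Last nonzero remainder: −4x^2 + 40x − 96. Dividing through by −4 gives the monic gcd x^2 − 10x + 24.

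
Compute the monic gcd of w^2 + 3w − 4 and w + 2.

1

By polynomial division,
  w^2 + 3w − 4 = (w + 1)(w + 2) + (−6)
  w + 2 = (−(1/6)w − 1/3)(−6) + (0)
The last nonzero remainder is the constant −6, so the polynomials are coprime and gcd = 1.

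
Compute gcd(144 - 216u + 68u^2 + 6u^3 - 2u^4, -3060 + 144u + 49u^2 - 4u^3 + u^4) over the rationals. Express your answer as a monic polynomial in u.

Repeated division with remainder:
  -2u^4 + 6u^3 + 68u^2 - 216u + 144 = (-2)(u^4 - 4u^3 + 49u^2 + 144u - 3060) + (-2u^3 + 166u^2 + 72u - 5976)
  u^4 - 4u^3 + 49u^2 + 144u - 3060 = (-(1/2)u - 79/2)(-2u^3 + 166u^2 + 72u - 5976) + (6642u^2 - 239112)
  -2u^3 + 166u^2 + 72u - 5976 = (-(1/3321)u + 83/3321)(6642u^2 - 239112) + (0)
Last nonzero remainder: 6642u^2 - 239112. Dividing through by 6642 gives the monic gcd u^2 - 36.

-36 + u^2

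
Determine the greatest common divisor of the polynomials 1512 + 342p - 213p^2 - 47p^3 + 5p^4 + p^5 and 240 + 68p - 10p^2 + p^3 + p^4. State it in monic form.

Repeated division with remainder:
  p^5 + 5p^4 - 47p^3 - 213p^2 + 342p + 1512 = (p + 4)(p^4 + p^3 - 10p^2 + 68p + 240) + (-41p^3 - 241p^2 - 170p + 552)
  p^4 + p^3 - 10p^2 + 68p + 240 = (-(1/41)p + 200/1681)(-41p^3 - 241p^2 - 170p + 552) + ((24420/1681)p^2 + (170940/1681)p + 293040/1681)
  -41p^3 - 241p^2 - 170p + 552 = (-(68921/24420)p + 38663/12210)((24420/1681)p^2 + (170940/1681)p + 293040/1681) + (0)
Last nonzero remainder: (24420/1681)p^2 + (170940/1681)p + 293040/1681. Dividing through by 24420/1681 gives the monic gcd p^2 + 7p + 12.

12 + 7p + p^2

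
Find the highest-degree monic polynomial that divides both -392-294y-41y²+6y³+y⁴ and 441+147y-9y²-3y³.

-49+y²

By polynomial division,
  y⁴+6y³-41y²-294y-392 = (-(1/3)y-1)(-3y³-9y²+147y+441) + (-y²+49)
  -3y³-9y²+147y+441 = (3y+9)(-y²+49) + (0)
Last nonzero remainder: -y²+49. Dividing through by -1 gives the monic gcd y²-49.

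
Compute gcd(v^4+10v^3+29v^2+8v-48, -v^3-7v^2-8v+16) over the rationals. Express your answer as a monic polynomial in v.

v^3+7v^2+8v-16

Repeated division with remainder:
  v^4+10v^3+29v^2+8v-48 = (-v-3)(-v^3-7v^2-8v+16) + (0)
Last nonzero remainder: -v^3-7v^2-8v+16. Dividing through by -1 gives the monic gcd v^3+7v^2+8v-16.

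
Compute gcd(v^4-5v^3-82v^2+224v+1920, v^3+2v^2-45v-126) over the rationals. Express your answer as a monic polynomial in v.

By polynomial division,
  v^4-5v^3-82v^2+224v+1920 = (v-7)(v^3+2v^2-45v-126) + (-23v^2+35v+1038)
  v^3+2v^2-45v-126 = (-(1/23)v-81/529)(-23v^2+35v+1038) + ((2904/529)v+17424/529)
  -23v^2+35v+1038 = (-(12167/2904)v+91517/2904)((2904/529)v+17424/529) + (0)
Last nonzero remainder: (2904/529)v+17424/529. Dividing through by 2904/529 gives the monic gcd v+6.

v+6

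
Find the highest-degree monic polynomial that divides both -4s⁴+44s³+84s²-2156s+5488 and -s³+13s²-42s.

Repeated division with remainder:
  -4s⁴+44s³+84s²-2156s+5488 = (4s+8)(-s³+13s²-42s) + (148s²-1820s+5488)
  -s³+13s²-42s = (-(1/148)s+13/2738)(148s²-1820s+5488) + ((5096/1369)s-35672/1369)
  148s²-1820s+5488 = ((50653/1274)s-2738/13)((5096/1369)s-35672/1369) + (0)
Last nonzero remainder: (5096/1369)s-35672/1369. Dividing through by 5096/1369 gives the monic gcd s-7.

s-7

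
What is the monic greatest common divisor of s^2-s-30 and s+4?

Apply the Euclidean algorithm:
  s^2-s-30 = (s-5)(s+4) + (-10)
  s+4 = (-(1/10)s-2/5)(-10) + (0)
The last nonzero remainder is the constant -10, so the polynomials are coprime and gcd = 1.

1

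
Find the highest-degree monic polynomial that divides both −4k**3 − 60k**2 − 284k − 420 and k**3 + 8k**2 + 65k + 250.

k + 5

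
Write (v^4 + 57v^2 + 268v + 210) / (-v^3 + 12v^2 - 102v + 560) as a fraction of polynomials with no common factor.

Repeated division with remainder:
  v^4 + 57v^2 + 268v + 210 = (-v - 12)(-v^3 + 12v^2 - 102v + 560) + (99v^2 - 396v + 6930)
  -v^3 + 12v^2 - 102v + 560 = (-(1/99)v + 8/99)(99v^2 - 396v + 6930) + (0)
Last nonzero remainder: 99v^2 - 396v + 6930. Dividing through by 99 gives the monic gcd v^2 - 4v + 70.
Cancel v^2 - 4v + 70 from numerator and denominator to get the reduced form.

(-v^2 - 4v - 3)/(v - 8)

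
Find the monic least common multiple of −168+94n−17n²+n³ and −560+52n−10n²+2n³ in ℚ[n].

By polynomial division,
  n³−17n²+94n−168 = (1/2)(2n³−10n²+52n−560) + (−12n²+68n+112)
  2n³−10n²+52n−560 = (−(1/6)n−1/9)(−12n²+68n+112) + ((704/9)n−4928/9)
  −12n²+68n+112 = (−(27/176)n−9/44)((704/9)n−4928/9) + (0)
Last nonzero remainder: (704/9)n−4928/9. Dividing through by 704/9 gives the monic gcd n−7.
Then lcm(f, g) = f·g / gcd(f, g); expanding and making the result monic gives the answer.

−6720+3424n−660n²+100n³−15n⁴+n⁵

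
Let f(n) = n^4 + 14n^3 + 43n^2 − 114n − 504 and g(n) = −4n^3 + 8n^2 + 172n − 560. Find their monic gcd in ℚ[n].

n + 7

Euclidean algorithm in ℚ[n]:
  n^4 + 14n^3 + 43n^2 − 114n − 504 = (−(1/4)n − 4)(−4n^3 + 8n^2 + 172n − 560) + (118n^2 + 434n − 2744)
  −4n^3 + 8n^2 + 172n − 560 = (−(2/59)n + 670/3481)(118n^2 + 434n − 2744) + (−(15840/3481)n − 110880/3481)
  118n^2 + 434n − 2744 = (−(205379/7920)n + 170569/1980)(−(15840/3481)n − 110880/3481) + (0)
Last nonzero remainder: −(15840/3481)n − 110880/3481. Dividing through by −15840/3481 gives the monic gcd n + 7.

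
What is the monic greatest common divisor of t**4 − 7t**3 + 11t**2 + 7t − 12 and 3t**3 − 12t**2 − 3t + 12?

Repeated division with remainder:
  t**4 − 7t**3 + 11t**2 + 7t − 12 = ((1/3)t − 1)(3t**3 − 12t**2 − 3t + 12) + (0)
Last nonzero remainder: 3t**3 − 12t**2 − 3t + 12. Dividing through by 3 gives the monic gcd t**3 − 4t**2 − t + 4.

t**3 − 4t**2 − t + 4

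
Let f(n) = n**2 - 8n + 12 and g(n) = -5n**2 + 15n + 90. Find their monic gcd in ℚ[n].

n - 6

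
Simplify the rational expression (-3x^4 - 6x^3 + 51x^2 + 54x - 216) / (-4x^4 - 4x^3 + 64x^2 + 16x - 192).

(3x + 9)/(4x + 8)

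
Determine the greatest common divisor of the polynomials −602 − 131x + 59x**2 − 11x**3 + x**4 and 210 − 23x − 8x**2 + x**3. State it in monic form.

−7 + x

Apply the Euclidean algorithm:
  x**4 − 11x**3 + 59x**2 − 131x − 602 = (x − 3)(x**3 − 8x**2 − 23x + 210) + (58x**2 − 410x + 28)
  x**3 − 8x**2 − 23x + 210 = ((1/58)x − 27/1682)(58x**2 − 410x + 28) + (−(25284/841)x + 176988/841)
  58x**2 − 410x + 28 = (−(24389/12642)x + 841/6321)(−(25284/841)x + 176988/841) + (0)
Last nonzero remainder: −(25284/841)x + 176988/841. Dividing through by −25284/841 gives the monic gcd x − 7.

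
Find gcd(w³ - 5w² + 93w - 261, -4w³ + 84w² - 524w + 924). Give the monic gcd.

Repeated division with remainder:
  w³ - 5w² + 93w - 261 = (-1/4)(-4w³ + 84w² - 524w + 924) + (16w² - 38w - 30)
  -4w³ + 84w² - 524w + 924 = (-(1/4)w + 149/32)(16w² - 38w - 30) + (-(5673/16)w + 17019/16)
  16w² - 38w - 30 = (-(256/5673)w - 160/5673)(-(5673/16)w + 17019/16) + (0)
Last nonzero remainder: -(5673/16)w + 17019/16. Dividing through by -5673/16 gives the monic gcd w - 3.

w - 3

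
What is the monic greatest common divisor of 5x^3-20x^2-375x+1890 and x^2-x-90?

x+9

By polynomial division,
  5x^3-20x^2-375x+1890 = (5x-15)(x^2-x-90) + (60x+540)
  x^2-x-90 = ((1/60)x-1/6)(60x+540) + (0)
Last nonzero remainder: 60x+540. Dividing through by 60 gives the monic gcd x+9.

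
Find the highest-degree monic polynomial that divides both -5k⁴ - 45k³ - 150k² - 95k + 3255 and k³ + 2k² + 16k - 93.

k³ + 2k² + 16k - 93

Repeated division with remainder:
  -5k⁴ - 45k³ - 150k² - 95k + 3255 = (-5k - 35)(k³ + 2k² + 16k - 93) + (0)
The last nonzero remainder k³ + 2k² + 16k - 93 is already monic.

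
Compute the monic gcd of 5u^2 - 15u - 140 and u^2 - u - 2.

1

Euclidean algorithm in ℚ[u]:
  5u^2 - 15u - 140 = (5)(u^2 - u - 2) + (-10u - 130)
  u^2 - u - 2 = (-(1/10)u + 7/5)(-10u - 130) + (180)
  -10u - 130 = (-(1/18)u - 13/18)(180) + (0)
The last nonzero remainder is the constant 180, so the polynomials are coprime and gcd = 1.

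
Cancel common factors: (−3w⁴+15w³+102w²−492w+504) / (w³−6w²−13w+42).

(−3w²−12w+36)/(w+3)

By polynomial division,
  −3w⁴+15w³+102w²−492w+504 = (−3w−3)(w³−6w²−13w+42) + (45w²−405w+630)
  w³−6w²−13w+42 = ((1/45)w+1/15)(45w²−405w+630) + (0)
Last nonzero remainder: 45w²−405w+630. Dividing through by 45 gives the monic gcd w²−9w+14.
Cancel w²−9w+14 from numerator and denominator to get the reduced form.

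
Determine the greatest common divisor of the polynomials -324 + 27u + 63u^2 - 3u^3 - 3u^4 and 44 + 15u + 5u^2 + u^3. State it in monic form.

4 + u

Euclidean algorithm in ℚ[u]:
  -3u^4 - 3u^3 + 63u^2 + 27u - 324 = (-3u + 12)(u^3 + 5u^2 + 15u + 44) + (48u^2 - 21u - 852)
  u^3 + 5u^2 + 15u + 44 = ((1/48)u + 29/256)(48u^2 - 21u - 852) + ((8993/256)u + 8993/64)
  48u^2 - 21u - 852 = ((12288/8993)u - 54528/8993)((8993/256)u + 8993/64) + (0)
Last nonzero remainder: (8993/256)u + 8993/64. Dividing through by 8993/256 gives the monic gcd u + 4.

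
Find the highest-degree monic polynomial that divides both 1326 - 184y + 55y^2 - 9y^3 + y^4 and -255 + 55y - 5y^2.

By polynomial division,
  y^4 - 9y^3 + 55y^2 - 184y + 1326 = (-(1/5)y^2 - (2/5)y - 26/5)(-5y^2 + 55y - 255) + (0)
Last nonzero remainder: -5y^2 + 55y - 255. Dividing through by -5 gives the monic gcd y^2 - 11y + 51.

51 - 11y + y^2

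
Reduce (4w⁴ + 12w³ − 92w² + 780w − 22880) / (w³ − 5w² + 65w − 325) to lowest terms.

Euclidean algorithm in ℚ[w]:
  4w⁴ + 12w³ − 92w² + 780w − 22880 = (4w + 32)(w³ − 5w² + 65w − 325) + (−192w² − 12480)
  w³ − 5w² + 65w − 325 = (−(1/192)w + 5/192)(−192w² − 12480) + (0)
Last nonzero remainder: −192w² − 12480. Dividing through by −192 gives the monic gcd w² + 65.
Cancel w² + 65 from numerator and denominator to get the reduced form.

(4w² + 12w − 352)/(w − 5)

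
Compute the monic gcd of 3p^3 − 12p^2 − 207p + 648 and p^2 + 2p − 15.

Apply the Euclidean algorithm:
  3p^3 − 12p^2 − 207p + 648 = (3p − 18)(p^2 + 2p − 15) + (−126p + 378)
  p^2 + 2p − 15 = (−(1/126)p − 5/126)(−126p + 378) + (0)
Last nonzero remainder: −126p + 378. Dividing through by −126 gives the monic gcd p − 3.

p − 3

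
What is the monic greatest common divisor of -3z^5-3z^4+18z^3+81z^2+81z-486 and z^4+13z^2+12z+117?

Euclidean algorithm in ℚ[z]:
  -3z^5-3z^4+18z^3+81z^2+81z-486 = (-3z-3)(z^4+13z^2+12z+117) + (57z^3+156z^2+468z-135)
  z^4+13z^2+12z+117 = ((1/57)z-52/1083)(57z^3+156z^2+468z-135) + ((4433/361)z^2+(13299/361)z+39897/361)
  57z^3+156z^2+468z-135 = ((20577/4433)z-5415/4433)((4433/361)z^2+(13299/361)z+39897/361) + (0)
Last nonzero remainder: (4433/361)z^2+(13299/361)z+39897/361. Dividing through by 4433/361 gives the monic gcd z^2+3z+9.

z^2+3z+9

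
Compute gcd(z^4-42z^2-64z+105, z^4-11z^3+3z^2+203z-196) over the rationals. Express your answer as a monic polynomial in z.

Euclidean algorithm in ℚ[z]:
  z^4-42z^2-64z+105 = (z^4-11z^3+3z^2+203z-196) + (11z^3-45z^2-267z+301)
  z^4-11z^3+3z^2+203z-196 = ((1/11)z-76/121)(11z^3-45z^2-267z+301) + (-(120/121)z^2+(960/121)z-840/121)
  11z^3-45z^2-267z+301 = (-(1331/120)z-5203/120)(-(120/121)z^2+(960/121)z-840/121) + (0)
Last nonzero remainder: -(120/121)z^2+(960/121)z-840/121. Dividing through by -120/121 gives the monic gcd z^2-8z+7.

z^2-8z+7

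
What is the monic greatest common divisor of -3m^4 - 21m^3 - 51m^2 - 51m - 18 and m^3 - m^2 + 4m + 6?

m + 1

Euclidean algorithm in ℚ[m]:
  -3m^4 - 21m^3 - 51m^2 - 51m - 18 = (-3m - 24)(m^3 - m^2 + 4m + 6) + (-63m^2 + 63m + 126)
  m^3 - m^2 + 4m + 6 = (-(1/63)m)(-63m^2 + 63m + 126) + (6m + 6)
  -63m^2 + 63m + 126 = (-(21/2)m + 21)(6m + 6) + (0)
Last nonzero remainder: 6m + 6. Dividing through by 6 gives the monic gcd m + 1.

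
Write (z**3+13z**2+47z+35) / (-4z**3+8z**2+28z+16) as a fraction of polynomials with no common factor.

(-z**2-12z-35)/(4z**2-12z-16)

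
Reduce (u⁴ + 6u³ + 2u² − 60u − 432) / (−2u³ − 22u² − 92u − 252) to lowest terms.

(−u² − 2u + 24)/(2u + 14)

Apply the Euclidean algorithm:
  u⁴ + 6u³ + 2u² − 60u − 432 = (−(1/2)u + 5/2)(−2u³ − 22u² − 92u − 252) + (11u² + 44u + 198)
  −2u³ − 22u² − 92u − 252 = (−(2/11)u − 14/11)(11u² + 44u + 198) + (0)
Last nonzero remainder: 11u² + 44u + 198. Dividing through by 11 gives the monic gcd u² + 4u + 18.
Cancel u² + 4u + 18 from numerator and denominator to get the reduced form.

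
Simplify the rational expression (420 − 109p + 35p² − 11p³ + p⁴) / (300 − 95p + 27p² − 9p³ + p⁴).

(−7 + p)/(−5 + p)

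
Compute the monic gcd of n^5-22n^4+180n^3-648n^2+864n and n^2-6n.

n^2-6n

By polynomial division,
  n^5-22n^4+180n^3-648n^2+864n = (n^3-16n^2+84n-144)(n^2-6n) + (0)
The last nonzero remainder n^2-6n is already monic.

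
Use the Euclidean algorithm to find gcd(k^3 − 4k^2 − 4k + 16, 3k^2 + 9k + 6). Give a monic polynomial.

k + 2

Euclidean algorithm in ℚ[k]:
  k^3 − 4k^2 − 4k + 16 = ((1/3)k − 7/3)(3k^2 + 9k + 6) + (15k + 30)
  3k^2 + 9k + 6 = ((1/5)k + 1/5)(15k + 30) + (0)
Last nonzero remainder: 15k + 30. Dividing through by 15 gives the monic gcd k + 2.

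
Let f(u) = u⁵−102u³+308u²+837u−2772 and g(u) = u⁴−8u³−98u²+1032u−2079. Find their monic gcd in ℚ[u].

Euclidean algorithm in ℚ[u]:
  u⁵−102u³+308u²+837u−2772 = (u+8)(u⁴−8u³−98u²+1032u−2079) + (60u³+60u²−5340u+13860)
  u⁴−8u³−98u²+1032u−2079 = ((1/60)u−3/20)(60u³+60u²−5340u+13860) + (0)
Last nonzero remainder: 60u³+60u²−5340u+13860. Dividing through by 60 gives the monic gcd u³+u²−89u+231.

u³+u²−89u+231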